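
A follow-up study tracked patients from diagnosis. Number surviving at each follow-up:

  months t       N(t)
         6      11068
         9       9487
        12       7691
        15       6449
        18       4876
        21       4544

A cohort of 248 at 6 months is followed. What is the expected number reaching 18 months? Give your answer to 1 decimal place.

109.3

The relevant probability is 4876/11068 = 0.440549.
Expected number = 248 × 0.440549 = 109.3.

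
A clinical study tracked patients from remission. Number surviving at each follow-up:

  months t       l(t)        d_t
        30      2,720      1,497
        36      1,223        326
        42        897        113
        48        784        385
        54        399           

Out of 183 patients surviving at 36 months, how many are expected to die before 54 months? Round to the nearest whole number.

The relevant probability is 1 − 399/1,223 = 0.673753.
Expected number = 183 × 0.673753 = 123.

123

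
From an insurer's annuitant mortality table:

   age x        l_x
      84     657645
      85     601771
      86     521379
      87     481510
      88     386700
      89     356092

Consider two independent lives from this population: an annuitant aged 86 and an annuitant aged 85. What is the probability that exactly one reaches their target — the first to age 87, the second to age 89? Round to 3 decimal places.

p₁ = l_87/l_86 = 481510/521379 = 0.923532; p₂ = l_89/l_85 = 356092/601771 = 0.591740.
P(exactly one) = p₁(1−p₂) + (1−p₁)p₂ = 0.377041 + 0.045249 = 0.422290.

0.422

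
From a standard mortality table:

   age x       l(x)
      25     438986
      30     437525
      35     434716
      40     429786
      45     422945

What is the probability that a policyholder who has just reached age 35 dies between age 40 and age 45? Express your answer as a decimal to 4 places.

0.0157

This is the probability of reaching 40 but not 45, conditional on being alive at 35: (l(40) − l(45)) / l(35).
= (429786 − 422945) / 434716 = 6841 / 434716 = 0.015737.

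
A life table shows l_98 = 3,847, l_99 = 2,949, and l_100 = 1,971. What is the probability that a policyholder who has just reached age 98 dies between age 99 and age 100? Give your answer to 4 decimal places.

0.2542

We want 1|1q98 = (l_99 − l_100)/l_98.
This is the probability of reaching 99 but not 100, conditional on being alive at 98: (l_99 − l_100) / l_98.
= (2,949 − 1,971) / 3,847 = 978 / 3,847 = 0.254224.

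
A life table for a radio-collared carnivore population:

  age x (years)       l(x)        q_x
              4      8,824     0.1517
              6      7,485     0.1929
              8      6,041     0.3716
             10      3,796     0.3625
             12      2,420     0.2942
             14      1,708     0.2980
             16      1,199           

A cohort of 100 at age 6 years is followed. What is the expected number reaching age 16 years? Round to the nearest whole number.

The relevant probability is 1,199/7,485 = 0.160187.
Expected number = 100 × 0.160187 = 16.

16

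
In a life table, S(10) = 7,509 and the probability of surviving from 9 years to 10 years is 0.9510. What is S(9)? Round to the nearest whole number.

7896

S(9) = S(10) / p = 7,509 / 0.9510 = 7896.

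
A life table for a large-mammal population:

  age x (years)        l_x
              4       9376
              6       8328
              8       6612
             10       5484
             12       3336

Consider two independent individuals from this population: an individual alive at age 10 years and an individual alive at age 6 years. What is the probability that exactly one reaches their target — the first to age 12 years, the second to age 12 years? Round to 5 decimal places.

p₁ = l_12/l_10 = 3336/5484 = 0.608315; p₂ = l_12/l_6 = 3336/8328 = 0.400576.
P(exactly one) = p₁(1−p₂) + (1−p₁)p₂ = 0.364639 + 0.156900 = 0.521538.

0.52154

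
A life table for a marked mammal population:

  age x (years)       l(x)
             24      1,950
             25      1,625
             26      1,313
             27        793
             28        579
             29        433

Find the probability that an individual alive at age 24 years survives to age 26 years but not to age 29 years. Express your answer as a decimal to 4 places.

This is the probability of reaching 26 but not 29, conditional on being alive at 24: (l(26) − l(29)) / l(24).
= (1,313 − 433) / 1,950 = 880 / 1,950 = 0.451282.

0.4513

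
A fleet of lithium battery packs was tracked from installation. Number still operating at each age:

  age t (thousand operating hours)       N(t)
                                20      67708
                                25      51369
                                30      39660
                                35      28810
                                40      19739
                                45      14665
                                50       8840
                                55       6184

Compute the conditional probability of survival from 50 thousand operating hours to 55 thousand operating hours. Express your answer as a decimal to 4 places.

The conditional survival probability is N(55)/N(50) = 6184/8840 = 0.699548.

0.6995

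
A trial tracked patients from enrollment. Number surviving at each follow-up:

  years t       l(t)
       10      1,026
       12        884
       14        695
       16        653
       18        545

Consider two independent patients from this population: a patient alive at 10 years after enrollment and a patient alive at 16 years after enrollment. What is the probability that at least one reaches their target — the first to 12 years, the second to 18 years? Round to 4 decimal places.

0.9771

p₁ = l(12)/l(10) = 884/1,026 = 0.861598; p₂ = l(18)/l(16) = 545/653 = 0.834609.
P(at least one) = 1 − (1−p₁)(1−p₂) = 1 − 0.138402 × 0.165391 = 0.977110.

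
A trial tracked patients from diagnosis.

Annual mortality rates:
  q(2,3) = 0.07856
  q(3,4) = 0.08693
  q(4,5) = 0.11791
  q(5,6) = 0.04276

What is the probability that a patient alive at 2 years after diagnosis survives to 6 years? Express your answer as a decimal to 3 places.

Chaining the interval survival probabilities: (1 − 0.07856) × (1 − 0.08693) × (1 − 0.11791) × (1 − 0.04276).
= 0.92144 × 0.91307 × 0.88209 × 0.95724 = 0.710403.

0.710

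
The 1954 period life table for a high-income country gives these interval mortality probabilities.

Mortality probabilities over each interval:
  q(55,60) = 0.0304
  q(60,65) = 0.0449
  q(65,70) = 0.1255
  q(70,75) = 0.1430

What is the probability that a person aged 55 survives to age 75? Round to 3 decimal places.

0.694

P(survive 55→75) = (1 − 0.0304) × (1 − 0.0449) × (1 − 0.1255) × (1 − 0.1430).
= 0.9696 × 0.9551 × 0.8745 × 0.8570 = 0.694036.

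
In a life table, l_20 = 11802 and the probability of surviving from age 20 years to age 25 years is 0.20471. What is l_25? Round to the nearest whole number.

l_25 = l_20 × p = 11802 × 0.20471 = 2416.

2416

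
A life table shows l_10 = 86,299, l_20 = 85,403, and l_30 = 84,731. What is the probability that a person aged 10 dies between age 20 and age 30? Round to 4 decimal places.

We want 10|10q10 = (l_20 − l_30)/l_10.
This is the probability of reaching 20 but not 30, conditional on being alive at 10: (l_20 − l_30) / l_10.
= (85,403 − 84,731) / 86,299 = 672 / 86,299 = 0.007787.

0.0078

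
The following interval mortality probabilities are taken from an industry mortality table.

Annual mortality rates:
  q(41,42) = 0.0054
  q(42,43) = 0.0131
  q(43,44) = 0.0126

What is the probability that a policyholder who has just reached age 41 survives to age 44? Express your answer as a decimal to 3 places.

P(survive 41→44) = (1 − 0.0054) × (1 − 0.0131) × (1 − 0.0126).
= 0.9946 × 0.9869 × 0.9874 = 0.969203.

0.969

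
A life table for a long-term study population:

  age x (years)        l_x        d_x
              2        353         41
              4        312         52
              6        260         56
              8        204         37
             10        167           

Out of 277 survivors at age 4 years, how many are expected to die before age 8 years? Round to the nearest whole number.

96

The relevant probability is 1 − 204/312 = 0.346154.
Expected number = 277 × 0.346154 = 96.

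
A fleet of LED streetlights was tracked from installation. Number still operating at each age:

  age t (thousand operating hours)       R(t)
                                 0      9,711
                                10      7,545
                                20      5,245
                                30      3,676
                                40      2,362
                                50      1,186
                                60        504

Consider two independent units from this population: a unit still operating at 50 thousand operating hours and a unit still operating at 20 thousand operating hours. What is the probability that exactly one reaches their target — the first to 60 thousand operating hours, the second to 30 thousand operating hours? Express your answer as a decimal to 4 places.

0.5301

p₁ = R(60)/R(50) = 504/1,186 = 0.424958; p₂ = R(30)/R(20) = 3,676/5,245 = 0.700858.
P(exactly one) = p₁(1−p₂) + (1−p₁)p₂ = 0.127123 + 0.403023 = 0.530146.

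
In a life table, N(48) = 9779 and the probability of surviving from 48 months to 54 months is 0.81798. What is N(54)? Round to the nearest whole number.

N(54) = N(48) × p = 9779 × 0.81798 = 7999.

7999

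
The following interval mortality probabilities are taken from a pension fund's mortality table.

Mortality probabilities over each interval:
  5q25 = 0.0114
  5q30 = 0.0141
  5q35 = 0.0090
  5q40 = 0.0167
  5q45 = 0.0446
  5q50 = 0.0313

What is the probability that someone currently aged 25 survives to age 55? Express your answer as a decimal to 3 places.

Chaining the interval survival probabilities: (1 − 0.0114) × (1 − 0.0141) × (1 − 0.0090) × (1 − 0.0167) × (1 − 0.0446) × (1 − 0.0313).
= 0.9886 × 0.9859 × 0.9910 × 0.9833 × 0.9554 × 0.9687 = 0.878998.

0.879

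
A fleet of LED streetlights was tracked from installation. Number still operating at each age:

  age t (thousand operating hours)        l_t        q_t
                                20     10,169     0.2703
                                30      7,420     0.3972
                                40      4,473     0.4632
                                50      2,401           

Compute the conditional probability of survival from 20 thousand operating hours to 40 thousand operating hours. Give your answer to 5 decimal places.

0.43987

The conditional survival probability is l_40/l_20 = 4,473/10,169 = 0.439866.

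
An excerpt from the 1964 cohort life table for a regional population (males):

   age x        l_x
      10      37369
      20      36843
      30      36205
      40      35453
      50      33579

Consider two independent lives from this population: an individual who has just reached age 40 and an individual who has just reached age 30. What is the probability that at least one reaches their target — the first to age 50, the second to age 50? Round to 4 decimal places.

p₁ = l_50/l_40 = 33579/35453 = 0.947141; p₂ = l_50/l_30 = 33579/36205 = 0.927469.
P(at least one) = 1 − (1−p₁)(1−p₂) = 1 − 0.052859 × 0.072531 = 0.996166.

0.9962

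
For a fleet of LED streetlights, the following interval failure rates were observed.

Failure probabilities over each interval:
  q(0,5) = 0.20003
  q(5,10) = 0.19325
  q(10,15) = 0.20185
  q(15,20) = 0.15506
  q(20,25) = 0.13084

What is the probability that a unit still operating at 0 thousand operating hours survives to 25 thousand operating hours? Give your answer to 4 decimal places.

The overall survival probability is (1 − 0.20003) × (1 − 0.19325) × (1 − 0.20185) × (1 − 0.15506) × (1 − 0.13084).
= 0.79997 × 0.80675 × 0.79815 × 0.84494 × 0.86916 = 0.378288.

0.3783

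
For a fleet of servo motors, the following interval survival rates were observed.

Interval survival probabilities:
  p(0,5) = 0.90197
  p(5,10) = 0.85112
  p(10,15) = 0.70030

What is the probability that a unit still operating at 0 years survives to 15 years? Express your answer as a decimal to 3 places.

0.538

P(survive 0→15) = 0.90197 × 0.85112 × 0.70030.
= 0.537610.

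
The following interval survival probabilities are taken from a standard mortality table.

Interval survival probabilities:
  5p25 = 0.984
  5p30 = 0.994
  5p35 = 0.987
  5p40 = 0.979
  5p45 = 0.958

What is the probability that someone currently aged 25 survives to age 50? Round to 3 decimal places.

Survival from 25 to 50 is the product of surviving each interval: 0.984 × 0.994 × 0.987 × 0.979 × 0.958.
= 0.905413.

0.905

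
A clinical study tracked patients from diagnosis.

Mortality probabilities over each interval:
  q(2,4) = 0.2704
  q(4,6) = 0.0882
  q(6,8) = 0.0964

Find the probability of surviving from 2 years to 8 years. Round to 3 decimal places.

0.601

Survival from 2 to 8 is the product of surviving each interval: (1 − 0.2704) × (1 − 0.0882) × (1 − 0.0964).
= 0.7296 × 0.9118 × 0.9036 = 0.601119.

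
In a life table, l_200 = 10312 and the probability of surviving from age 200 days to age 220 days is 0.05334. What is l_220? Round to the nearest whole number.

l_220 = l_200 × p = 10312 × 0.05334 = 550.

550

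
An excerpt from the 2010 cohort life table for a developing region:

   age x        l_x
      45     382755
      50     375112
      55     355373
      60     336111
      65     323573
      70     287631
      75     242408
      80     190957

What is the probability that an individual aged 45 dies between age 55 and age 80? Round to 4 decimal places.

0.4296

We want 10|25q45 = (l_55 − l_80)/l_45.
This is the probability of reaching 55 but not 80, conditional on being alive at 45: (l_55 − l_80) / l_45.
= (355373 − 190957) / 382755 = 164416 / 382755 = 0.429559.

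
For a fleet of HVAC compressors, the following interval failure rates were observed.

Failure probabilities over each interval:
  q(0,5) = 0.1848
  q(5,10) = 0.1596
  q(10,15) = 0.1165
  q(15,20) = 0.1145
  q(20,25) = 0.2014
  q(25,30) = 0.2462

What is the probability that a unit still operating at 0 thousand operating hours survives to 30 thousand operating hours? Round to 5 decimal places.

The overall survival probability is (1 − 0.1848) × (1 − 0.1596) × (1 − 0.1165) × (1 − 0.1145) × (1 − 0.2014) × (1 − 0.2462).
= 0.8152 × 0.8404 × 0.8835 × 0.8855 × 0.7986 × 0.7538 = 0.322649.

0.32265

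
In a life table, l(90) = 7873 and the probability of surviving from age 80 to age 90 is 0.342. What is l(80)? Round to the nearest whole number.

l(80) = l(90) / p = 7873 / 0.342 = 23020.

23020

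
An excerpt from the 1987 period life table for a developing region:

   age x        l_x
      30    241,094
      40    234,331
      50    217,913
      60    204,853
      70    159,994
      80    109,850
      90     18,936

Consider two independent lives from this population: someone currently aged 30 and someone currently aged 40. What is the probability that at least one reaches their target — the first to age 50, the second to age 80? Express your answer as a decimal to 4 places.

p₁ = l_50/l_30 = 217,913/241,094 = 0.903851; p₂ = l_80/l_40 = 109,850/234,331 = 0.468781.
P(at least one) = 1 − (1−p₁)(1−p₂) = 1 − 0.096149 × 0.531219 = 0.948924.

0.9489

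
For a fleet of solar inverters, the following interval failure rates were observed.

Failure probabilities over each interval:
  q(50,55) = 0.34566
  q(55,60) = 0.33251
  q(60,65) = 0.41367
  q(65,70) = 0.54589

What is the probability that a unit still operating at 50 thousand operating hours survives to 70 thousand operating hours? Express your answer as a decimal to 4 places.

0.1163

P(survive 50→70) = (1 − 0.34566) × (1 − 0.33251) × (1 − 0.41367) × (1 − 0.54589).
= 0.65434 × 0.66749 × 0.58633 × 0.45411 = 0.116292.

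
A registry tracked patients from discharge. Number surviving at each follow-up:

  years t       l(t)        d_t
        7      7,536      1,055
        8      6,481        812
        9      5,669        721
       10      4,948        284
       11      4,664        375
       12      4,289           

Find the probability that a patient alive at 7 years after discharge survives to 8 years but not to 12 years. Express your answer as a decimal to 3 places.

0.291

This is the probability of reaching 8 but not 12, conditional on being alive at 7: (l(8) − l(12)) / l(7).
= (6,481 − 4,289) / 7,536 = 2,192 / 7,536 = 0.290870.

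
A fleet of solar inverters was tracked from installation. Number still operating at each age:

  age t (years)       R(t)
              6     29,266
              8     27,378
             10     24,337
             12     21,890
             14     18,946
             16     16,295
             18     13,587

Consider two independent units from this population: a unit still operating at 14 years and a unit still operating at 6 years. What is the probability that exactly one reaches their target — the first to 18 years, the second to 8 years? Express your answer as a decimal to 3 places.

p₁ = R(18)/R(14) = 13,587/18,946 = 0.717143; p₂ = R(8)/R(6) = 27,378/29,266 = 0.935488.
P(exactly one) = p₁(1−p₂) + (1−p₁)p₂ = 0.046264 + 0.264609 = 0.310874.

0.311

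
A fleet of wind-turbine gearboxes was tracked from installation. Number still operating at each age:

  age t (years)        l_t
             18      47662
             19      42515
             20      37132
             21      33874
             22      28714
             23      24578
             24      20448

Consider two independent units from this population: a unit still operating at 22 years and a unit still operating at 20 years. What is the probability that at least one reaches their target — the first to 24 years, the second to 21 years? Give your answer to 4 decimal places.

p₁ = l_24/l_22 = 20448/28714 = 0.712126; p₂ = l_21/l_20 = 33874/37132 = 0.912259.
P(at least one) = 1 − (1−p₁)(1−p₂) = 1 − 0.287874 × 0.087741 = 0.974742.

0.9747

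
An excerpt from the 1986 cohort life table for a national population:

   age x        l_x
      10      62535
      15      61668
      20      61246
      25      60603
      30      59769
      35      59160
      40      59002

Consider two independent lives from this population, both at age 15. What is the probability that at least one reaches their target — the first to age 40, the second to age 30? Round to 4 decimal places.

p₁ = l_40/l_15 = 59002/61668 = 0.956769; p₂ = l_30/l_15 = 59769/61668 = 0.969206.
P(at least one) = 1 − (1−p₁)(1−p₂) = 1 − 0.043231 × 0.030794 = 0.998669.

0.9987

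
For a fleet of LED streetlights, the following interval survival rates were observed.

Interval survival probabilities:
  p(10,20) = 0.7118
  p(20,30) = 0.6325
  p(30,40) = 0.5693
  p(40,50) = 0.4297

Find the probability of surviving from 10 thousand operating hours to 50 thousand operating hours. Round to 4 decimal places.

0.1101

Chaining the interval survival probabilities: 0.7118 × 0.6325 × 0.5693 × 0.4297.
= 0.110135.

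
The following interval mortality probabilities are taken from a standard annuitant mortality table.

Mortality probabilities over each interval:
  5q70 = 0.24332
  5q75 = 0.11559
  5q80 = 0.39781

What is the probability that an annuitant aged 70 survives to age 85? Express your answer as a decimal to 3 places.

15p70 = (1 − 0.24332) × (1 − 0.11559) × (1 − 0.39781).
= 0.75668 × 0.88441 × 0.60219 = 0.402995.

0.403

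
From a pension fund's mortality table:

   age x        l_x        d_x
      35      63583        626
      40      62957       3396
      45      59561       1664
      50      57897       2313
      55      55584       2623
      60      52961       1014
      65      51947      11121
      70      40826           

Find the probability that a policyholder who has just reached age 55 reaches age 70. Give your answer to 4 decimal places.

0.7345

We want 15p55 = l_70/l_55.
The conditional survival probability is l_70/l_55 = 40826/55584 = 0.734492.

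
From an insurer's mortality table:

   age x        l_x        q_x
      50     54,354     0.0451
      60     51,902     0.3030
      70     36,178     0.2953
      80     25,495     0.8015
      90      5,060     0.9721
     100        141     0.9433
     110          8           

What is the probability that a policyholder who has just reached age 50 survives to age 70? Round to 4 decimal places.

0.6656

We want 20p50 = l_70/l_50.
The conditional survival probability is l_70/l_50 = 36,178/54,354 = 0.665600.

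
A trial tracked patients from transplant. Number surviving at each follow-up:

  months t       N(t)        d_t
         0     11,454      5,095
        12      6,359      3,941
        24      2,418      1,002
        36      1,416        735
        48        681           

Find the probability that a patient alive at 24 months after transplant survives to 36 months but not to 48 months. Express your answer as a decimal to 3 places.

This is the probability of reaching 36 but not 48, conditional on being alive at 24: (N(36) − N(48)) / N(24).
= (1,416 − 681) / 2,418 = 735 / 2,418 = 0.303970.

0.304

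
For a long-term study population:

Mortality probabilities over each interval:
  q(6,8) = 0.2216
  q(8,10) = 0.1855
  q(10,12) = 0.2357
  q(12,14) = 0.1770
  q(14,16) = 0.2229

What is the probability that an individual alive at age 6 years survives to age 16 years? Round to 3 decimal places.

Survival from 6 to 16 is the product of surviving each interval: (1 − 0.2216) × (1 − 0.1855) × (1 − 0.2357) × (1 − 0.1770) × (1 − 0.2229).
= 0.7784 × 0.8145 × 0.7643 × 0.8230 × 0.7771 = 0.309909.

0.310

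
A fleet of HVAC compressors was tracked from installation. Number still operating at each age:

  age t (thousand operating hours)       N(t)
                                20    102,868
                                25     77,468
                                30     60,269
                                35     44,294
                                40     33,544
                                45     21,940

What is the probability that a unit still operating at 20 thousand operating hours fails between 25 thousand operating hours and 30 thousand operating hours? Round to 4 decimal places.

This is the probability of reaching 25 but not 30, conditional on being operational at 20: (N(25) − N(30)) / N(20).
= (77,468 − 60,269) / 102,868 = 17,199 / 102,868 = 0.167195.

0.1672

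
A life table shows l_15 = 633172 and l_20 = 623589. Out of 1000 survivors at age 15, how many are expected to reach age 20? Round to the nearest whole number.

The relevant probability is 623589/633172 = 0.984865.
Expected number = 1000 × 0.984865 = 985.

985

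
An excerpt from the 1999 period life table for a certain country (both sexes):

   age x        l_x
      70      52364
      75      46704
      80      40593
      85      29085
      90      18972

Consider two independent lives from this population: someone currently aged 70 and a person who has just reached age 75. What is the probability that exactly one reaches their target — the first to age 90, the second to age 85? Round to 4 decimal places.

0.5338

p₁ = l_90/l_70 = 18972/52364 = 0.362310; p₂ = l_85/l_75 = 29085/46704 = 0.622752.
P(exactly one) = p₁(1−p₂) + (1−p₁)p₂ = 0.136681 + 0.397123 = 0.533803.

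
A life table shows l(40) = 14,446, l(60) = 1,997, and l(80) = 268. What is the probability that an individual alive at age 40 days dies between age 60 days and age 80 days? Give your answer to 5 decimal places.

This is the probability of reaching 60 but not 80, conditional on being alive at 40: (l(60) − l(80)) / l(40).
= (1,997 − 268) / 14,446 = 1,729 / 14,446 = 0.119687.

0.11969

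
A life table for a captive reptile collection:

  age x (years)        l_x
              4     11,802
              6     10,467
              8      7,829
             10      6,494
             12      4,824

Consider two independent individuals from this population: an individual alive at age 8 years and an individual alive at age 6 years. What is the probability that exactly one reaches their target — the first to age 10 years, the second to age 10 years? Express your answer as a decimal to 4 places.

p₁ = l_10/l_8 = 6,494/7,829 = 0.829480; p₂ = l_10/l_6 = 6,494/10,467 = 0.620426.
P(exactly one) = p₁(1−p₂) + (1−p₁)p₂ = 0.314849 + 0.105795 = 0.420644.

0.4206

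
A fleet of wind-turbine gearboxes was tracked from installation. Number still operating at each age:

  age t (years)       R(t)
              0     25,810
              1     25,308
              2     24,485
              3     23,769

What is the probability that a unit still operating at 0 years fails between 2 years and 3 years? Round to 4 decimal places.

This is the probability of reaching 2 but not 3, conditional on being operational at 0: (R(2) − R(3)) / R(0).
= (24,485 − 23,769) / 25,810 = 716 / 25,810 = 0.027741.

0.0277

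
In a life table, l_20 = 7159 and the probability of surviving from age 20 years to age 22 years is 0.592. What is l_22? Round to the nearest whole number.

l_22 = l_20 × p = 7159 × 0.592 = 4238.

4238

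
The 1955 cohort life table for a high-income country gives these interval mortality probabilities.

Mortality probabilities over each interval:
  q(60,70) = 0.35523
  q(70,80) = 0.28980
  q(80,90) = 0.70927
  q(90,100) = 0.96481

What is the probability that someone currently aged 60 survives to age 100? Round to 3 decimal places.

0.005

The overall survival probability is (1 − 0.35523) × (1 − 0.28980) × (1 − 0.70927) × (1 − 0.96481).
= 0.64477 × 0.71020 × 0.29073 × 0.03519 = 0.004685.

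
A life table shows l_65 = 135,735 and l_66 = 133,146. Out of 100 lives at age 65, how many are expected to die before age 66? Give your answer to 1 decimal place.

The relevant probability is 1 − 133,146/135,735 = 0.019074.
Expected number = 100 × 0.019074 = 1.9.

1.9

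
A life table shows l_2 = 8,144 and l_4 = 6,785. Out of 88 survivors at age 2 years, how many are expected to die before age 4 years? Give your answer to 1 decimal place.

14.7

The relevant probability is 1 − 6,785/8,144 = 0.166871.
Expected number = 88 × 0.166871 = 14.7.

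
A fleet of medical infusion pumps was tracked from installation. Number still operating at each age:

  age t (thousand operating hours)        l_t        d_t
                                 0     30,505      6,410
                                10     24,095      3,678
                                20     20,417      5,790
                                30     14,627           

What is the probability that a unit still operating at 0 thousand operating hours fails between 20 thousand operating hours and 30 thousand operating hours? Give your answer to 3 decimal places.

0.190

This is the probability of reaching 20 but not 30, conditional on being operational at 0: (l_20 − l_30) / l_0.
= (20,417 − 14,627) / 30,505 = 5,790 / 30,505 = 0.189805.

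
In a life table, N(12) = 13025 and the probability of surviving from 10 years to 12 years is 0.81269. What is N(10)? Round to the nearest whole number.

N(10) = N(12) / p = 13025 / 0.81269 = 16027.

16027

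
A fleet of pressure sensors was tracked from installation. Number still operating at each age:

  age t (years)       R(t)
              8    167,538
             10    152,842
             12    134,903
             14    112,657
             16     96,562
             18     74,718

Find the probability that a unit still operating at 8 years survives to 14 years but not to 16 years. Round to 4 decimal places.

This is the probability of reaching 14 but not 16, conditional on being operational at 8: (R(14) − R(16)) / R(8).
= (112,657 − 96,562) / 167,538 = 16,095 / 167,538 = 0.096068.

0.0961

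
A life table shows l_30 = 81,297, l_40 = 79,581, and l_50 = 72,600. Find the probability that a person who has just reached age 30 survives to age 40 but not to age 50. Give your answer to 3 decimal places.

0.086

This is the probability of reaching 40 but not 50, conditional on being alive at 30: (l_40 − l_50) / l_30.
= (79,581 − 72,600) / 81,297 = 6,981 / 81,297 = 0.085870.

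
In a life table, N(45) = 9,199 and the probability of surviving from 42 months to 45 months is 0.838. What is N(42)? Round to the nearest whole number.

N(42) = N(45) / p = 9,199 / 0.838 = 10977.

10977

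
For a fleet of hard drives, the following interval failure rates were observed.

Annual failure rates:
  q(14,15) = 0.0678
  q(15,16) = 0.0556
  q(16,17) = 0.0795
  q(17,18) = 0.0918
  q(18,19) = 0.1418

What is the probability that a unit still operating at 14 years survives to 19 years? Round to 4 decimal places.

0.6316

The overall survival probability is (1 − 0.0678) × (1 − 0.0556) × (1 − 0.0795) × (1 − 0.0918) × (1 − 0.1418).
= 0.9322 × 0.9444 × 0.9205 × 0.9082 × 0.8582 = 0.631624.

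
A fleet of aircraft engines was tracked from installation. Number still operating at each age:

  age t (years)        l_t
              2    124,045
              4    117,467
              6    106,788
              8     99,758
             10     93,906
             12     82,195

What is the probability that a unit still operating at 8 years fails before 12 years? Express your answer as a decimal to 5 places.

0.17606

P(fail before 12 | operational at 8) = 1 − l_12/l_8 = 1 − 82,195/99,758 = (17,563)/99,758 = 0.176056.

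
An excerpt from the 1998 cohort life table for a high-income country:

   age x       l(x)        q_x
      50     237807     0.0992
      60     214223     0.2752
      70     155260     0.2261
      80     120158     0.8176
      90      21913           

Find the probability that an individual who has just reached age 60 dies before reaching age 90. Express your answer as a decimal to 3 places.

P(die before 90 | alive at 60) = 1 − l(90)/l(60) = 1 − 21913/214223 = (192310)/214223 = 0.897709.

0.898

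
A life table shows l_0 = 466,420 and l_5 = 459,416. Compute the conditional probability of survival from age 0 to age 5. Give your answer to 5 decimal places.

The conditional survival probability is l_5/l_0 = 459,416/466,420 = 0.984983.

0.98498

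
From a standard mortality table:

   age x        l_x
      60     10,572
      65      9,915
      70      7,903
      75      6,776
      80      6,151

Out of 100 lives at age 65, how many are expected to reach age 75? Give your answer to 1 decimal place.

68.3

The relevant probability is 6,776/9,915 = 0.683409.
Expected number = 100 × 0.683409 = 68.3.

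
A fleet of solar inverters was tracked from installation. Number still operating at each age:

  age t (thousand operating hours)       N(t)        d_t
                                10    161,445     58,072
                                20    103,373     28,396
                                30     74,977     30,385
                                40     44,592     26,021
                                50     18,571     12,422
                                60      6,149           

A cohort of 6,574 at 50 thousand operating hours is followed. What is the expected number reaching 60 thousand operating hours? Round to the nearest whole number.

The relevant probability is 6,149/18,571 = 0.331108.
Expected number = 6,574 × 0.331108 = 2177.

2177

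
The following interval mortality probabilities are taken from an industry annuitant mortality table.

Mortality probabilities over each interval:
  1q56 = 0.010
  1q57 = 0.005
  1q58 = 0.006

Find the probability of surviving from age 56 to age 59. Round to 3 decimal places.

3p56 = (1 − 0.010) × (1 − 0.005) × (1 − 0.006).
= 0.990 × 0.995 × 0.994 = 0.979140.

0.979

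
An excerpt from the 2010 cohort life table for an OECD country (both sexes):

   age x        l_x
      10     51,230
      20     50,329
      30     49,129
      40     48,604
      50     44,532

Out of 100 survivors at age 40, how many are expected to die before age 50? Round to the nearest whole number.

8

The relevant probability is 1 − 44,532/48,604 = 0.083779.
Expected number = 100 × 0.083779 = 8.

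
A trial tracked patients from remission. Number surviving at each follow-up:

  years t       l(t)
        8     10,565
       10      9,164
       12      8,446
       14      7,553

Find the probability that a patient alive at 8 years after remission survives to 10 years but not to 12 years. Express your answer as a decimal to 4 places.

0.0680

This is the probability of reaching 10 but not 12, conditional on being alive at 8: (l(10) − l(12)) / l(8).
= (9,164 − 8,446) / 10,565 = 718 / 10,565 = 0.067960.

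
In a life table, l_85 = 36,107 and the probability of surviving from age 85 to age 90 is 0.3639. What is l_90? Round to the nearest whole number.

13139

l_90 = l_85 × p = 36,107 × 0.3639 = 13139.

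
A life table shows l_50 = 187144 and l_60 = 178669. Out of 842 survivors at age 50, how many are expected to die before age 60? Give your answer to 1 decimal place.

38.1

The relevant probability is 1 − 178669/187144 = 0.045286.
Expected number = 842 × 0.045286 = 38.1.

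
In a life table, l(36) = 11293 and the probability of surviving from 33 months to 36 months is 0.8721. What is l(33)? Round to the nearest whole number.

l(33) = l(36) / p = 11293 / 0.8721 = 12949.

12949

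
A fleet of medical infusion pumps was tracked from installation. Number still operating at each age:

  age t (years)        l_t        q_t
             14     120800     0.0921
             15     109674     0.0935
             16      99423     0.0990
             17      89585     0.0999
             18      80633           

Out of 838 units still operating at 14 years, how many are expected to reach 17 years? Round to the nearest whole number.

621

The relevant probability is 89585/120800 = 0.741598.
Expected number = 838 × 0.741598 = 621.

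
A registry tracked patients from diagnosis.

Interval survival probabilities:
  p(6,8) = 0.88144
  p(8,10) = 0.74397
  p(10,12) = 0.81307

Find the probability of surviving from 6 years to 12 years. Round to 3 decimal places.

The overall survival probability is 0.88144 × 0.74397 × 0.81307.
= 0.533183.

0.533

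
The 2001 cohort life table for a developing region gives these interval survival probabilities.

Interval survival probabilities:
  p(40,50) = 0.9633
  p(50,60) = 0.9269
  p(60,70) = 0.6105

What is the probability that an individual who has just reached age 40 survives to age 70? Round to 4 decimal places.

0.5451

Chaining the interval survival probabilities: 0.9633 × 0.9269 × 0.6105.
= 0.545105.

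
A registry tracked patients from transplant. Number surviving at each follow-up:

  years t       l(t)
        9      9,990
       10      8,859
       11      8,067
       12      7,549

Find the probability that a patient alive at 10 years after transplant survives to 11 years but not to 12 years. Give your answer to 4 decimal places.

0.0585

This is the probability of reaching 11 but not 12, conditional on being alive at 10: (l(11) − l(12)) / l(10).
= (8,067 − 7,549) / 8,859 = 518 / 8,859 = 0.058472.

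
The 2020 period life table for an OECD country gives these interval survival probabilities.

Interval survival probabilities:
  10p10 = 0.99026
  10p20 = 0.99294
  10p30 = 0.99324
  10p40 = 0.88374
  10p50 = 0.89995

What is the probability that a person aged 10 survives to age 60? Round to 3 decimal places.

The overall survival probability is 0.99026 × 0.99294 × 0.99324 × 0.88374 × 0.89995.
= 0.776729.

0.777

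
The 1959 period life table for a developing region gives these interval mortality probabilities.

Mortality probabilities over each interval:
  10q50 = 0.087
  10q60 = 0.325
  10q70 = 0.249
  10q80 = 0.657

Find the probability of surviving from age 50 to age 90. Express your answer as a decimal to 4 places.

The overall survival probability is (1 − 0.087) × (1 − 0.325) × (1 − 0.249) × (1 − 0.657).
= 0.913 × 0.675 × 0.751 × 0.343 = 0.158748.

0.1587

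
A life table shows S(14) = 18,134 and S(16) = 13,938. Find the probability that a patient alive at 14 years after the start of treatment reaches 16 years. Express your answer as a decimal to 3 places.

The conditional survival probability is S(16)/S(14) = 13,938/18,134 = 0.768611.

0.769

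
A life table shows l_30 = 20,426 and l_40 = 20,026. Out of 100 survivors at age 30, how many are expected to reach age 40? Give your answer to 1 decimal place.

The relevant probability is 20,026/20,426 = 0.980417.
Expected number = 100 × 0.980417 = 98.0.

98.0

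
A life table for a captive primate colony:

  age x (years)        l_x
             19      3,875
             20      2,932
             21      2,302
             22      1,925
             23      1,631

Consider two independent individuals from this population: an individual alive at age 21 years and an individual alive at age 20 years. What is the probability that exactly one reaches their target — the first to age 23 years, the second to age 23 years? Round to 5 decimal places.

0.47653

p₁ = l_23/l_21 = 1,631/2,302 = 0.708514; p₂ = l_23/l_20 = 1,631/2,932 = 0.556276.
P(exactly one) = p₁(1−p₂) + (1−p₁)p₂ = 0.314385 + 0.162147 = 0.476531.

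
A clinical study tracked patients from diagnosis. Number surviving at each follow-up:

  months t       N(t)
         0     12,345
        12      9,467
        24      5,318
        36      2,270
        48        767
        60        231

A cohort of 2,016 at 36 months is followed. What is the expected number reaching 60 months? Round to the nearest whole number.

205

The relevant probability is 231/2,270 = 0.101762.
Expected number = 2,016 × 0.101762 = 205.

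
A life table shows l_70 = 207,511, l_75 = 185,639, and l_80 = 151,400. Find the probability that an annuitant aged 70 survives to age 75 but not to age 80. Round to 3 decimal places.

0.165

We want 5|5q70 = (l_75 − l_80)/l_70.
This is the probability of reaching 75 but not 80, conditional on being alive at 70: (l_75 − l_80) / l_70.
= (185,639 − 151,400) / 207,511 = 34,239 / 207,511 = 0.164998.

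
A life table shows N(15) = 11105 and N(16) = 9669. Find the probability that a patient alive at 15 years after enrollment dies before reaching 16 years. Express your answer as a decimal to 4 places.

0.1293

P(die before 16 | alive at 15) = 1 − N(16)/N(15) = 1 − 9669/11105 = (1436)/11105 = 0.129311.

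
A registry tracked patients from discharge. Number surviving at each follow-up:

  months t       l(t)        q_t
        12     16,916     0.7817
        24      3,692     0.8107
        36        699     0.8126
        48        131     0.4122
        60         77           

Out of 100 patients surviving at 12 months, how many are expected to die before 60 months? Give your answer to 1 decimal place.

99.5

The relevant probability is 1 − 77/16,916 = 0.995448.
Expected number = 100 × 0.995448 = 99.5.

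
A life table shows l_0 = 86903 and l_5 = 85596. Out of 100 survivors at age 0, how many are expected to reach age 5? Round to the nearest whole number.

The relevant probability is 85596/86903 = 0.984960.
Expected number = 100 × 0.984960 = 98.

98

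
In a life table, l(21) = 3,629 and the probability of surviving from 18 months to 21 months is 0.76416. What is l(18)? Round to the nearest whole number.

l(18) = l(21) / p = 3,629 / 0.76416 = 4749.

4749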